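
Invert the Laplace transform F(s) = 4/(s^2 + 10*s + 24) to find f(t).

Factor the denominator: s^2 + 10*s + 24 = (s + 4)*(s + 6).
Partial fraction decomposition gives [2/(s + 4)] + [-2/(s + 6)].
Invert each term: 2/(s + 4) ↔ 2e^(-4t); -2/(s + 6) ↔ -2e^(-6t).

f(t) = 2*exp(-4*t) - 2*exp(-6*t)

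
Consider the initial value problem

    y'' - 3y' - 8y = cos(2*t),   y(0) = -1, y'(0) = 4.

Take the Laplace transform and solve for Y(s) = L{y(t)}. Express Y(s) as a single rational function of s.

Y(s) = (-s^3 + 7*s^2 - 3*s + 28)/(s^4 - 3*s^3 - 4*s^2 - 12*s - 32)

Take the Laplace transform of both sides.
With L{y''} = s^2 Y - s·y(0) - y'(0) and L{y'} = sY - y(0), with y(0) = -1, y'(0) = 4: the LHS transforms to (s^2 - 3*s - 8)Y - (-s + 7).
The right side is L{cos(2*t)} = s/(s^2 + 4).
So (s^2 - 3*s - 8)Y = s/(s^2 + 4) + (-s + 7).
Divide through and combine into a single rational function.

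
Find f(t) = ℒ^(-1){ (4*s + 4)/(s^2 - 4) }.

f(t) = 3*exp(2*t) + exp(-2*t)

Factor the denominator: s^2 - 4 = (s - 2)*(s + 2).
Partial fraction decomposition gives [3/(s - 2)] + [1/(s + 2)].
Invert each term: 3/(s - 2) ↔ 3e^(2t); 1/(s + 2) ↔ e^(-2t).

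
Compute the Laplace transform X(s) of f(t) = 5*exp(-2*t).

X(s) = 5/(s + 2)

L{5} = 5/s.
By the first shifting theorem, multiplying by e^(-2t) replaces s with s + 2.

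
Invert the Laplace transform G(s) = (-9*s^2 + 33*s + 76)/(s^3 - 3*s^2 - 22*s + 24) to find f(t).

Factor the denominator: s^3 - 3*s^2 - 22*s + 24 = (s - 6)*(s - 1)*(s + 4).
Partial fraction decomposition gives [-4/(s + 4)] + [-4/(s - 1)] + [-1/(s - 6)].
Invert each term: -4/(s + 4) ↔ -4e^(-4t); -4/(s - 1) ↔ -4e^(t); -1/(s - 6) ↔ -e^(6t).

f(t) = -exp(6*t) - 4*exp(t) - 4*exp(-4*t)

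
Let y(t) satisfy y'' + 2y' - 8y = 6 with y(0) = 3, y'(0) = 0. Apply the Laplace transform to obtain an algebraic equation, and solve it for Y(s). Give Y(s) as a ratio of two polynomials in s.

Transform both sides with L{·}.
Using L{y''} = s^2 Y - s·y(0) - y'(0) and L{y'} = sY - y(0), with y(0) = 3, y'(0) = 0, the left side becomes (s^2 + 2*s - 8)Y - (3*s + 6).
The right side is L{6} = 6/s.
So (s^2 + 2*s - 8)Y = 6/s + (3*s + 6).
Divide through and combine into a single rational function.

Y(s) = (3*s^2 + 6*s + 6)/(s^3 + 2*s^2 - 8*s)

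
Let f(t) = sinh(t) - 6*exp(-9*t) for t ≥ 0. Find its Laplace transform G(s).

Apply the Laplace transform termwise.
(-6)·[L{e^(-9t)} = 1/(s + 9)]; L{sinh(t)} = 1/(s^2 - 1).

G(s) = 1/(s^2 - 1) - 6/(s + 9)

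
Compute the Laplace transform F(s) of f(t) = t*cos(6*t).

F(s) = (s - 6)*(s + 6)/(s^2 + 36)^2

L{cos(6t)} = s/(s^2 + 36).
Then apply L{t·g(t)} = -d/ds[G(s)] with G(s) = s/(s^2 + 36):
differentiating 1 time and applying the sign gives (s - 6)*(s + 6)/(s^2 + 36)^2.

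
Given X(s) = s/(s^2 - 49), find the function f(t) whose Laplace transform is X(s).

f(t) = cosh(7*t)

Since L{cosh(7t)} = s/(s^2 - 49), the inverse is cosh(7*t).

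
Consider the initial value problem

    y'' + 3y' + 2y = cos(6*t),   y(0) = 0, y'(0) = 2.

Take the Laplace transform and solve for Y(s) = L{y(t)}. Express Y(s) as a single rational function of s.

Y(s) = (2*s^2 + s + 72)/(s^4 + 3*s^3 + 38*s^2 + 108*s + 72)

Transform both sides with L{·}.
With L{y''} = s^2 Y - s·y(0) - y'(0) and L{y'} = sY - y(0), with y(0) = 0, y'(0) = 2: the LHS transforms to (s^2 + 3*s + 2)Y - (2).
The right side is L{cos(6*t)} = s/(s^2 + 36).
So (s^2 + 3*s + 2)Y = s/(s^2 + 36) + (2).
Divide through and combine into a single rational function.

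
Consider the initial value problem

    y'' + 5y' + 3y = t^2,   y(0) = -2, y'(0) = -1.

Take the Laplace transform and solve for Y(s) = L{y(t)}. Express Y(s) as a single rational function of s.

Y(s) = (-2*s^4 - 11*s^3 + 2)/(s^5 + 5*s^4 + 3*s^3)

Apply the Laplace transform to the equation.
With L{y''} = s^2 Y - s·y(0) - y'(0) and L{y'} = sY - y(0), with y(0) = -2, y'(0) = -1: the LHS transforms to (s^2 + 5*s + 3)Y - (-2*s - 11).
The right side is L{t^2} = 2/s^3.
So (s^2 + 5*s + 3)Y = 2/s^3 + (-2*s - 11).
Solve for Y(s) and write it as one ratio of polynomials.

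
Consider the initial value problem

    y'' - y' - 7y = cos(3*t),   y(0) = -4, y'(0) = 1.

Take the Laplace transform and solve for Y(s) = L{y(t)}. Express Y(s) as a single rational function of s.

Y(s) = (-4*s^3 + 5*s^2 - 35*s + 45)/(s^4 - s^3 + 2*s^2 - 9*s - 63)

Transform both sides with L{·}.
The derivative rules (L{y''} = s^2 Y - s·y(0) - y'(0) and L{y'} = sY - y(0), with y(0) = -4, y'(0) = 1) turn the left side into (s^2 - s - 7)Y - (-4*s + 5).
The right side is L{cos(3*t)} = s/(s^2 + 9).
So (s^2 - s - 7)Y = s/(s^2 + 9) + (-4*s + 5).
Isolate Y and clear denominators.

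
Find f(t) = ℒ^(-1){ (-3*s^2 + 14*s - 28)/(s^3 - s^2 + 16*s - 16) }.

f(t) = -exp(t) + 3*sin(4*t) - 2*cos(4*t)

Factor the denominator: s^3 - s^2 + 16*s - 16 = (s - 1)*(s^2 + 16).
Partial fraction decomposition gives [-1/(s - 1)] + [-2*s/(s^2 + 16)] + [12/(s^2 + 16)].
Invert each term: -1/(s - 1) ↔ -e^(t); -2·s/(s^2 + 16) ↔ -2cos(4t); 3·4/(s^2 + 16) ↔ 3sin(4t).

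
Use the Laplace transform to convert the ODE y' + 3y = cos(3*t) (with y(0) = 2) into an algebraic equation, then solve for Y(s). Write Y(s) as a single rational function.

Y(s) = (2*s^2 + s + 18)/(s^3 + 3*s^2 + 9*s + 27)

Apply the Laplace transform to the equation.
With L{y'} = sY - y(0) = sY - 2: the LHS transforms to (s + 3)Y - (2).
The right side is L{cos(3*t)} = s/(s^2 + 9).
So (s + 3)Y = s/(s^2 + 9) + (2).
Divide through and combine into a single rational function.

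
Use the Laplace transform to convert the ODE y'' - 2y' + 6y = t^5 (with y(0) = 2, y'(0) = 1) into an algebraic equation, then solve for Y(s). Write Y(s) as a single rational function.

Y(s) = (2*s^7 - 3*s^6 + 120)/(s^8 - 2*s^7 + 6*s^6)

Laplace-transform each side.
The derivative rules (L{y''} = s^2 Y - s·y(0) - y'(0) and L{y'} = sY - y(0), with y(0) = 2, y'(0) = 1) turn the left side into (s^2 - 2*s + 6)Y - (2*s - 3).
The right side is L{t^5} = 120/s^6.
So (s^2 - 2*s + 6)Y = 120/s^6 + (2*s - 3).
Divide through and combine into a single rational function.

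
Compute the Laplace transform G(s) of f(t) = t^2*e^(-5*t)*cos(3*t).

L{cos(3t)} = s/(s^2 + 9).
Multiplying by e^(-5t) shifts s → s + 5, so L{e^(-5*t)*cos(3*t)} = (s + 5)/((s + 5)^2 + 9).
Then apply L{t^2·g(t)} = (-1)^2 d^2/ds^2[H(s)] with H(s) = (s + 5)/((s + 5)^2 + 9):
differentiating 2 times and applying the sign gives 2*(s + 5)*(s^2 + 10*s - 2)/(s^2 + 10*s + 34)^3.

G(s) = 2*(s + 5)*(s^2 + 10*s - 2)/(s^2 + 10*s + 34)^3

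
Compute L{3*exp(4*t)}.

3/(s - 4)

L{3} = 3/s.
By the first shifting theorem, multiplying by e^(4t) replaces s with s - 4.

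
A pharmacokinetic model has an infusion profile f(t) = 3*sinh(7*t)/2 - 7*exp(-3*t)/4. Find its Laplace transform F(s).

F(s) = 21/(2*(s^2 - 49)) - 7/(4*(s + 3))

The transform is linear, so treat each term independently.
(3/2)·[L{sinh(7t)} = 7/(s^2 - 49)]; (-7/4)·[L{e^(-3t)} = 1/(s + 3)].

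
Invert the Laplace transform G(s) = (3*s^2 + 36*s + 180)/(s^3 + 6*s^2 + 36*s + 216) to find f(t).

Factor the denominator: s^3 + 6*s^2 + 36*s + 216 = (s + 6)*(s^2 + 36).
Partial fraction decomposition gives [1/(s + 6)] + [2*s/(s^2 + 36)] + [24/(s^2 + 36)].
Invert each term: 1/(s + 6) ↔ e^(-6t); 2·s/(s^2 + 36) ↔ 2cos(6t); 4·6/(s^2 + 36) ↔ 4sin(6t).

f(t) = 4*sin(6*t) + 2*cos(6*t) + exp(-6*t)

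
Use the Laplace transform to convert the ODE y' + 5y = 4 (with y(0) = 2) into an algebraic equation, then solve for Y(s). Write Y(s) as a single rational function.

Take the Laplace transform of both sides.
Using L{y'} = sY - y(0) = sY - 2, the left side becomes (s + 5)Y - (2).
The right side is L{4} = 4/s.
So (s + 5)Y = 4/s + (2).
Divide through and combine into a single rational function.

Y(s) = (2*s + 4)/(s^2 + 5*s)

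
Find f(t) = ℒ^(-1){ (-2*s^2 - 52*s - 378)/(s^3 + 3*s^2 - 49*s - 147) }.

f(t) = -6*exp(7*t) + 6*exp(-3*t) - 2*exp(-7*t)

Factor the denominator: s^3 + 3*s^2 - 49*s - 147 = (s - 7)*(s + 3)*(s + 7).
Partial fraction decomposition gives [-6/(s - 7)] + [-2/(s + 7)] + [6/(s + 3)].
Invert each term: -6/(s - 7) ↔ -6e^(7t); -2/(s + 7) ↔ -2e^(-7t); 6/(s + 3) ↔ 6e^(-3t).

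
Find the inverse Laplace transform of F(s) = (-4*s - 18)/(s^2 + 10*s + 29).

exp(-5*t)*sin(2*t) - 4*exp(-5*t)*cos(2*t)

Complete the square in the denominator: s^2 + 10*s + 29 = (s + 5)^2 + 2^2.
Split the numerator to match: -4*s - 18 = -4·(s + 5) + 1·2.
Invert each term: -4·(s + 5)/((s + 5)^2 + 4) ↔ -4e^(-5t)cos(2t); 1·2/((s + 5)^2 + 4) ↔ e^(-5t)sin(2t).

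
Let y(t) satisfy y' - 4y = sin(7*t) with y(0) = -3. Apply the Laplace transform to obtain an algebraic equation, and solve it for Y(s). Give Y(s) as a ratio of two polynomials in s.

Laplace-transform each side.
With L{y'} = sY - y(0) = sY - (-3): the LHS transforms to (s - 4)Y - (-3).
The right side is L{sin(7*t)} = 7/(s^2 + 49).
So (s - 4)Y = 7/(s^2 + 49) + (-3).
Isolate Y and clear denominators.

Y(s) = (-3*s^2 - 140)/(s^3 - 4*s^2 + 49*s - 196)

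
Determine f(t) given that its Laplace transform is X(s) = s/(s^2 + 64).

f(t) = cos(8*t)

Since L{cos(8t)} = s/(s^2 + 64), the inverse is cos(8*t).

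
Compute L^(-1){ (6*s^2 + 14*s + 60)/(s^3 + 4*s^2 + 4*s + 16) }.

Factor the denominator: s^3 + 4*s^2 + 4*s + 16 = (s + 4)*(s^2 + 4).
Partial fraction decomposition gives [5/(s + 4)] + [s/(s^2 + 4)] + [10/(s^2 + 4)].
Invert each term: 5/(s + 4) ↔ 5e^(-4t); 1·s/(s^2 + 4) ↔ cos(2t); 5·2/(s^2 + 4) ↔ 5sin(2t).

5*sin(2*t) + cos(2*t) + 5*exp(-4*t)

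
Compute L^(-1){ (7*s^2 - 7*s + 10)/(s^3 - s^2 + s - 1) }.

Factor the denominator: s^3 - s^2 + s - 1 = (s - 1)*(s^2 + 1).
Partial fraction decomposition gives [5/(s - 1)] + [2*s/(s^2 + 1)] + [-5/(s^2 + 1)].
Invert each term: 5/(s - 1) ↔ 5e^(t); 2·s/(s^2 + 1) ↔ 2cos(t); -5·1/(s^2 + 1) ↔ -5sin(t).

5*exp(t) - 5*sin(t) + 2*cos(t)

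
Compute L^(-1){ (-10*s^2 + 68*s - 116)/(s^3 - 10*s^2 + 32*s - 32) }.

-2*t*exp(4*t) - 5*exp(4*t) - 5*exp(2*t)

Factor the denominator: s^3 - 10*s^2 + 32*s - 32 = (s - 4)^2*(s - 2).
Partial fraction decomposition gives [-5/(s - 4)] + [-2/(s - 4)^2] + [-5/(s - 2)].
Invert each term: -5/(s - 4) ↔ -5e^(4t); -2/(s - 4)^2 ↔ -2t·e^(4t); -5/(s - 2) ↔ -5e^(2t).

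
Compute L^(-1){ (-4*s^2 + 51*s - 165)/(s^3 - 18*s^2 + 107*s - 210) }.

Factor the denominator: s^3 - 18*s^2 + 107*s - 210 = (s - 7)*(s - 6)*(s - 5).
Partial fraction decomposition gives [-2/(s - 7)] + [-5/(s - 5)] + [3/(s - 6)].
Invert each term: -2/(s - 7) ↔ -2e^(7t); -5/(s - 5) ↔ -5e^(5t); 3/(s - 6) ↔ 3e^(6t).

-2*exp(7*t) + 3*exp(6*t) - 5*exp(5*t)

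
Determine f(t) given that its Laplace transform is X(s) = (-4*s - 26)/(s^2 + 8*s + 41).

f(t) = -2*exp(-4*t)*sin(5*t) - 4*exp(-4*t)*cos(5*t)

Complete the square in the denominator: s^2 + 8*s + 41 = (s + 4)^2 + 5^2.
Split the numerator to match: -4*s - 26 = -4·(s + 4) - 2·5.
Invert each term: -4·(s + 4)/((s + 4)^2 + 25) ↔ -4e^(-4t)cos(5t); -2·5/((s + 4)^2 + 25) ↔ -2e^(-4t)sin(5t).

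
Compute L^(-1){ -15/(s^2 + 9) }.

Since L{sin(3t)} = 3/(s^2 + 9), the inverse is sin(3*t), scaled by -5.

-5*sin(3*t)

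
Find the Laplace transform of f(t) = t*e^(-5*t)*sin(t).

2*(s + 5)/(s^2 + 10*s + 26)^2

L{sin(t)} = 1/(s^2 + 1).
Multiplying by e^(-5t) shifts s → s + 5, so L{e^(-5*t)*sin(t)} = 1/((s + 5)^2 + 1).
Then apply L{t·g(t)} = -d/ds[G(s)] with G(s) = 1/((s + 5)^2 + 1):
differentiating 1 time and applying the sign gives 2*(s + 5)/(s^2 + 10*s + 26)^2.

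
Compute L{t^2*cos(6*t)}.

L{cos(6t)} = s/(s^2 + 36).
Then apply L{t^2·g(t)} = (-1)^2 d^2/ds^2[G(s)] with G(s) = s/(s^2 + 36):
differentiating 2 times and applying the sign gives 2*s*(s^2 - 108)/(s^2 + 36)^3.

2*s*(s^2 - 108)/(s^2 + 36)^3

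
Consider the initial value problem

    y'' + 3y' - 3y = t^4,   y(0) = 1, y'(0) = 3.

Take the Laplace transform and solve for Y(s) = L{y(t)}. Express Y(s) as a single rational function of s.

Apply the Laplace transform to the equation.
The derivative rules (L{y''} = s^2 Y - s·y(0) - y'(0) and L{y'} = sY - y(0), with y(0) = 1, y'(0) = 3) turn the left side into (s^2 + 3*s - 3)Y - (s + 6).
The right side is L{t^4} = 24/s^5.
So (s^2 + 3*s - 3)Y = 24/s^5 + (s + 6).
Solve for Y(s) and write it as one ratio of polynomials.

Y(s) = (s^6 + 6*s^5 + 24)/(s^7 + 3*s^6 - 3*s^5)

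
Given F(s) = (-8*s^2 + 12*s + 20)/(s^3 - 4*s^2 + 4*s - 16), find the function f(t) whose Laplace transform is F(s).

Factor the denominator: s^3 - 4*s^2 + 4*s - 16 = (s - 4)*(s^2 + 4).
Partial fraction decomposition gives [-3/(s - 4)] + [-5*s/(s^2 + 4)] + [-8/(s^2 + 4)].
Invert each term: -3/(s - 4) ↔ -3e^(4t); -5·s/(s^2 + 4) ↔ -5cos(2t); -4·2/(s^2 + 4) ↔ -4sin(2t).

f(t) = -3*exp(4*t) - 4*sin(2*t) - 5*cos(2*t)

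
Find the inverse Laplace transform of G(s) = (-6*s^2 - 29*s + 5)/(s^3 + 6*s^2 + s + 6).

sin(t) - 5*cos(t) - exp(-6*t)

Factor the denominator: s^3 + 6*s^2 + s + 6 = (s + 6)*(s^2 + 1).
Partial fraction decomposition gives [-1/(s + 6)] + [-5*s/(s^2 + 1)] + [1/(s^2 + 1)].
Invert each term: -1/(s + 6) ↔ -e^(-6t); -5·s/(s^2 + 1) ↔ -5cos(t); 1·1/(s^2 + 1) ↔ sin(t).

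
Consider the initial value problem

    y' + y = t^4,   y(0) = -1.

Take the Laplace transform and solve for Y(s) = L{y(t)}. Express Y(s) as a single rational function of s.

Y(s) = (-s^5 + 24)/(s^6 + s^5)

Laplace-transform each side.
Using L{y'} = sY - y(0) = sY - (-1), the left side becomes (s + 1)Y - (-1).
The right side is L{t^4} = 24/s^5.
So (s + 1)Y = 24/s^5 + (-1).
Isolate Y and clear denominators.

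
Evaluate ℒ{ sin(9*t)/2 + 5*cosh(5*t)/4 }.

5*s/(4*(s^2 - 25)) + 9/(2*(s^2 + 81))

Apply the Laplace transform termwise.
(5/4)·[L{cosh(5t)} = s/(s^2 - 25)]; (1/2)·[L{sin(9t)} = 9/(s^2 + 81)].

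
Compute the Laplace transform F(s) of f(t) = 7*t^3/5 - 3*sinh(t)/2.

The transform is linear, so treat each term independently.
(-3/2)·[L{sinh(t)} = 1/(s^2 - 1)]; (7/5)·[L{t^3} = 3!/s^4 = 6/s^4].

F(s) = -3/(2*(s^2 - 1)) + 42/(5*s^4)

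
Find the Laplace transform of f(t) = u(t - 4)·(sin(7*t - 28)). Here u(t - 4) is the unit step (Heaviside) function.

By the second shifting theorem, L{u(t - c)·g(t - c)} = e^(-cs)·G(s) with c = 4 and G(s) = L{g(t)}.
L{sin(7t)} = 7/(s^2 + 49).

7*exp(-4*s)/(s^2 + 49)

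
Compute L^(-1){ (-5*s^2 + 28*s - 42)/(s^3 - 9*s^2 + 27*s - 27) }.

-3*t^2*exp(3*t)/2 - 2*t*exp(3*t) - 5*exp(3*t)

Factor the denominator: s^3 - 9*s^2 + 27*s - 27 = (s - 3)^3.
Partial fraction decomposition gives [-5/(s - 3)] + [-2/(s - 3)^2] + [-3/(s - 3)^3].
Invert each term: -5/(s - 3) ↔ -5e^(3t); -2/(s - 3)^2 ↔ -2t·e^(3t); -3/(s - 3)^3 ↔ (-3/2)t^2·e^(3t).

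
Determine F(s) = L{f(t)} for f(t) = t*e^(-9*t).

L{e^(-9t)} = 1/(s + 9).
Then apply L{t·g(t)} = -d/ds[G(s)] with G(s) = 1/(s + 9):
differentiating 1 time and applying the sign gives (s + 9)^(-2).

F(s) = (s + 9)^(-2)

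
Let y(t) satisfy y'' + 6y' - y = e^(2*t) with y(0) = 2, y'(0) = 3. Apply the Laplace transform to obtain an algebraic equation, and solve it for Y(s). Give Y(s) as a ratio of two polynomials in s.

Laplace-transform each side.
Using L{y''} = s^2 Y - s·y(0) - y'(0) and L{y'} = sY - y(0), with y(0) = 2, y'(0) = 3, the left side becomes (s^2 + 6*s - 1)Y - (2*s + 15).
The right side is L{e^(2*t)} = 1/(s - 2).
So (s^2 + 6*s - 1)Y = 1/(s - 2) + (2*s + 15).
Isolate Y and clear denominators.

Y(s) = (2*s^2 + 11*s - 29)/(s^3 + 4*s^2 - 13*s + 2)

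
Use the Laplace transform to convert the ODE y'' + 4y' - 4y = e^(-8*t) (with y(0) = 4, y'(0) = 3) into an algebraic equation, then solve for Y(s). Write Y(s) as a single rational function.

Apply the Laplace transform to the equation.
Using L{y''} = s^2 Y - s·y(0) - y'(0) and L{y'} = sY - y(0), with y(0) = 4, y'(0) = 3, the left side becomes (s^2 + 4*s - 4)Y - (4*s + 19).
The right side is L{e^(-8*t)} = 1/(s + 8).
So (s^2 + 4*s - 4)Y = 1/(s + 8) + (4*s + 19).
Isolate Y and clear denominators.

Y(s) = (4*s^2 + 51*s + 153)/(s^3 + 12*s^2 + 28*s - 32)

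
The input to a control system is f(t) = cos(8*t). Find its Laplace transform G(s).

G(s) = s/(s^2 + 64)

L{cos(8t)} = s/(s^2 + 64).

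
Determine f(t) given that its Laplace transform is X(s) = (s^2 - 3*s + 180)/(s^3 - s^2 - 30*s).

f(t) = 3*exp(6*t) - 6 + 4*exp(-5*t)

Factor the denominator: s^3 - s^2 - 30*s = s*(s - 6)*(s + 5).
Partial fraction decomposition gives [-6/s] + [4/(s + 5)] + [3/(s - 6)].
Invert each term: -6/(s - 0) ↔ -6e^(0t); 4/(s + 5) ↔ 4e^(-5t); 3/(s - 6) ↔ 3e^(6t).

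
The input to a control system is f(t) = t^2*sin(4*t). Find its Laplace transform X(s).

L{sin(4t)} = 4/(s^2 + 16).
Then apply L{t^2·g(t)} = (-1)^2 d^2/ds^2[G(s)] with G(s) = 4/(s^2 + 16):
differentiating 2 times and applying the sign gives 8*(3*s^2 - 16)/(s^2 + 16)^3.

X(s) = 8*(3*s^2 - 16)/(s^2 + 16)^3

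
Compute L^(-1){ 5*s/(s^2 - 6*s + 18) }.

5*exp(3*t)*sin(3*t) + 5*exp(3*t)*cos(3*t)

Complete the square in the denominator: s^2 - 6*s + 18 = (s - 3)^2 + 3^2.
Split the numerator to match: 5*s = 5·(s - 3) + 5·3.
Invert each term: 5·(s - 3)/((s - 3)^2 + 9) ↔ 5e^(3t)cos(3t); 5·3/((s - 3)^2 + 9) ↔ 5e^(3t)sin(3t).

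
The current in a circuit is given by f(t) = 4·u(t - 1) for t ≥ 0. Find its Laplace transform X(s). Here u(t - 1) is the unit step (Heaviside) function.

X(s) = 4*exp(-s)/s

By the second shifting theorem, L{u(t - c)·g(t - c)} = e^(-cs)·G(s) with c = 1 and G(s) = L{g(t)}.
L{4} = 4/s.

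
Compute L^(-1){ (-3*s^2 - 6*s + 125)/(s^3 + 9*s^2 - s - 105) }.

Factor the denominator: s^3 + 9*s^2 - s - 105 = (s - 3)*(s + 5)*(s + 7).
Partial fraction decomposition gives [1/(s - 3)] + [1/(s + 7)] + [-5/(s + 5)].
Invert each term: 1/(s - 3) ↔ e^(3t); 1/(s + 7) ↔ e^(-7t); -5/(s + 5) ↔ -5e^(-5t).

exp(3*t) - 5*exp(-5*t) + exp(-7*t)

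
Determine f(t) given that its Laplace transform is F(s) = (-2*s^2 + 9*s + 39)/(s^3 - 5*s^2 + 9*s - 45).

f(t) = exp(5*t) - 2*sin(3*t) - 3*cos(3*t)

Factor the denominator: s^3 - 5*s^2 + 9*s - 45 = (s - 5)*(s^2 + 9).
Partial fraction decomposition gives [1/(s - 5)] + [-3*s/(s^2 + 9)] + [-6/(s^2 + 9)].
Invert each term: 1/(s - 5) ↔ e^(5t); -3·s/(s^2 + 9) ↔ -3cos(3t); -2·3/(s^2 + 9) ↔ -2sin(3t).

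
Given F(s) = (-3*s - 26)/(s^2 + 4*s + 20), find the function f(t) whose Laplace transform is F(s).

f(t) = -5*exp(-2*t)*sin(4*t) - 3*exp(-2*t)*cos(4*t)

Complete the square in the denominator: s^2 + 4*s + 20 = (s + 2)^2 + 4^2.
Split the numerator to match: -3*s - 26 = -3·(s + 2) - 5·4.
Invert each term: -3·(s + 2)/((s + 2)^2 + 16) ↔ -3e^(-2t)cos(4t); -5·4/((s + 2)^2 + 16) ↔ -5e^(-2t)sin(4t).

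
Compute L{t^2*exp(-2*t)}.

2/(s + 2)^3

L{t^2} = 2!/s^3 = 2/s^3.
By the first shifting theorem, multiplying by e^(-2t) replaces s with s + 2.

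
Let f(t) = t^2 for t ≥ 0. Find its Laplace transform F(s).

F(s) = 2/s^3

L{t^2} = 2!/s^3 = 2/s^3.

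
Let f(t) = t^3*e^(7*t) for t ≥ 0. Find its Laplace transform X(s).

L{t^3} = 3!/s^4 = 6/s^4.
By the first shifting theorem, multiplying by e^(7t) replaces s with s - 7.

X(s) = 6/(s - 7)^4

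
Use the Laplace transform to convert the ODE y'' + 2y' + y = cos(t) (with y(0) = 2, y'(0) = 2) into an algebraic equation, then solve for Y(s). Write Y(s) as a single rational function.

Y(s) = (2*s^3 + 6*s^2 + 3*s + 6)/(s^4 + 2*s^3 + 2*s^2 + 2*s + 1)

Transform both sides with L{·}.
With L{y''} = s^2 Y - s·y(0) - y'(0) and L{y'} = sY - y(0), with y(0) = 2, y'(0) = 2: the LHS transforms to (s^2 + 2*s + 1)Y - (2*s + 6).
The right side is L{cos(t)} = s/(s^2 + 1).
So (s^2 + 2*s + 1)Y = s/(s^2 + 1) + (2*s + 6).
Solve for Y(s) and write it as one ratio of polynomials.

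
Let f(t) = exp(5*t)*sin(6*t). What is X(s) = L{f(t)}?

X(s) = 6/((s - 5)^2 + 36)

L{sin(6t)} = 6/(s^2 + 36).
By the first shifting theorem, multiplying by e^(5t) replaces s with s - 5.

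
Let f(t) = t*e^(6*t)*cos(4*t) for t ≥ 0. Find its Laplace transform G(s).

G(s) = (s - 10)*(s - 2)/(s^2 - 12*s + 52)^2

L{cos(4t)} = s/(s^2 + 16).
Multiplying by e^(6t) shifts s → s - 6, so L{e^(6*t)*cos(4*t)} = (s - 6)/((s - 6)^2 + 16).
Then apply L{t·g(t)} = -d/ds[H(s)] with H(s) = (s - 6)/((s - 6)^2 + 16):
differentiating 1 time and applying the sign gives (s - 10)*(s - 2)/(s^2 - 12*s + 52)^2.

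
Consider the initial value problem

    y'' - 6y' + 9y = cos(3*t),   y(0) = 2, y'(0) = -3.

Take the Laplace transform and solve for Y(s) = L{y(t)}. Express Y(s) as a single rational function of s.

Y(s) = (2*s^3 - 15*s^2 + 19*s - 135)/(s^4 - 6*s^3 + 18*s^2 - 54*s + 81)

Laplace-transform each side.
Using L{y''} = s^2 Y - s·y(0) - y'(0) and L{y'} = sY - y(0), with y(0) = 2, y'(0) = -3, the left side becomes (s^2 - 6*s + 9)Y - (2*s - 15).
The right side is L{cos(3*t)} = s/(s^2 + 9).
So (s^2 - 6*s + 9)Y = s/(s^2 + 9) + (2*s - 15).
Divide through and combine into a single rational function.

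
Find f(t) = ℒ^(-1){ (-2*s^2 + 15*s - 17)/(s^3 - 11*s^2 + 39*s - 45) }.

f(t) = -5*t*exp(3*t) + 2*exp(5*t) - 4*exp(3*t)

Factor the denominator: s^3 - 11*s^2 + 39*s - 45 = (s - 5)*(s - 3)^2.
Partial fraction decomposition gives [-4/(s - 3)] + [-5/(s - 3)^2] + [2/(s - 5)].
Invert each term: -4/(s - 3) ↔ -4e^(3t); -5/(s - 3)^2 ↔ -5t·e^(3t); 2/(s - 5) ↔ 2e^(5t).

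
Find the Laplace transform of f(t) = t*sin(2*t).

4*s/(s^2 + 4)^2

L{sin(2t)} = 2/(s^2 + 4).
Then apply L{t·g(t)} = -d/ds[G(s)] with G(s) = 2/(s^2 + 4):
differentiating 1 time and applying the sign gives 4*s/(s^2 + 4)^2.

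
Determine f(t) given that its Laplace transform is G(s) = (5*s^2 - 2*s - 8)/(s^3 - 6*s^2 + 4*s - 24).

f(t) = 4*exp(6*t) + 2*sin(2*t) + cos(2*t)

Factor the denominator: s^3 - 6*s^2 + 4*s - 24 = (s - 6)*(s^2 + 4).
Partial fraction decomposition gives [4/(s - 6)] + [s/(s^2 + 4)] + [4/(s^2 + 4)].
Invert each term: 4/(s - 6) ↔ 4e^(6t); 1·s/(s^2 + 4) ↔ cos(2t); 2·2/(s^2 + 4) ↔ 2sin(2t).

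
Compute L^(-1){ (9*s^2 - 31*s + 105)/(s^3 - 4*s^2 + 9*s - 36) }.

5*exp(4*t) - 5*sin(3*t) + 4*cos(3*t)

Factor the denominator: s^3 - 4*s^2 + 9*s - 36 = (s - 4)*(s^2 + 9).
Partial fraction decomposition gives [5/(s - 4)] + [4*s/(s^2 + 9)] + [-15/(s^2 + 9)].
Invert each term: 5/(s - 4) ↔ 5e^(4t); 4·s/(s^2 + 9) ↔ 4cos(3t); -5·3/(s^2 + 9) ↔ -5sin(3t).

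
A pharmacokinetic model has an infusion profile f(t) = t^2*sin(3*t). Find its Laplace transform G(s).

L{sin(3t)} = 3/(s^2 + 9).
Then apply L{t^2·g(t)} = (-1)^2 d^2/ds^2[H(s)] with H(s) = 3/(s^2 + 9):
differentiating 2 times and applying the sign gives 18*(s^2 - 3)/(s^2 + 9)^3.

G(s) = 18*(s^2 - 3)/(s^2 + 9)^3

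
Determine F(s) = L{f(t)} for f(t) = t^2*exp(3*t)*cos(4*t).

L{cos(4t)} = s/(s^2 + 16).
Multiplying by e^(3t) shifts s → s - 3, so L{exp(3*t)*cos(4*t)} = (s - 3)/((s - 3)^2 + 16).
Then apply L{t^2·g(t)} = (-1)^2 d^2/ds^2[G(s)] with G(s) = (s - 3)/((s - 3)^2 + 16):
differentiating 2 times and applying the sign gives 2*(s - 3)*(s^2 - 6*s - 39)/(s^2 - 6*s + 25)^3.

F(s) = 2*(s - 3)*(s^2 - 6*s - 39)/(s^2 - 6*s + 25)^3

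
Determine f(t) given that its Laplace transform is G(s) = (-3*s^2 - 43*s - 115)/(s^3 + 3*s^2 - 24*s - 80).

Factor the denominator: s^3 + 3*s^2 - 24*s - 80 = (s - 5)*(s + 4)^2.
Partial fraction decomposition gives [2/(s + 4)] + [-1/(s + 4)^2] + [-5/(s - 5)].
Invert each term: 2/(s + 4) ↔ 2e^(-4t); -1/(s + 4)^2 ↔ -t·e^(-4t); -5/(s - 5) ↔ -5e^(5t).

f(t) = -t*exp(-4*t) - 5*exp(5*t) + 2*exp(-4*t)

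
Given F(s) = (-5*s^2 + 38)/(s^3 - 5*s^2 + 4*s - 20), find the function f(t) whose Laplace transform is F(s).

f(t) = -3*exp(5*t) - 5*sin(2*t) - 2*cos(2*t)

Factor the denominator: s^3 - 5*s^2 + 4*s - 20 = (s - 5)*(s^2 + 4).
Partial fraction decomposition gives [-3/(s - 5)] + [-2*s/(s^2 + 4)] + [-10/(s^2 + 4)].
Invert each term: -3/(s - 5) ↔ -3e^(5t); -2·s/(s^2 + 4) ↔ -2cos(2t); -5·2/(s^2 + 4) ↔ -5sin(2t).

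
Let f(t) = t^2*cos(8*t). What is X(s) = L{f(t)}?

L{cos(8t)} = s/(s^2 + 64).
Then apply L{t^2·g(t)} = (-1)^2 d^2/ds^2[G(s)] with G(s) = s/(s^2 + 64):
differentiating 2 times and applying the sign gives 2*s*(s^2 - 192)/(s^2 + 64)^3.

X(s) = 2*s*(s^2 - 192)/(s^2 + 64)^3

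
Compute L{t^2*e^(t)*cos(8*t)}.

2*(s - 1)*(s^2 - 2*s - 191)/(s^2 - 2*s + 65)^3

L{cos(8t)} = s/(s^2 + 64).
Multiplying by e^(t) shifts s → s - 1, so L{e^(t)*cos(8*t)} = (s - 1)/((s - 1)^2 + 64).
Then apply L{t^2·g(t)} = (-1)^2 d^2/ds^2[H(s)] with H(s) = (s - 1)/((s - 1)^2 + 64):
differentiating 2 times and applying the sign gives 2*(s - 1)*(s^2 - 2*s - 191)/(s^2 - 2*s + 65)^3.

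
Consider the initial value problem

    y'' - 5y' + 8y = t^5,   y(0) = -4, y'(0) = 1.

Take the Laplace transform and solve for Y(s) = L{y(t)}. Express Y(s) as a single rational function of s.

Y(s) = (-4*s^7 + 21*s^6 + 120)/(s^8 - 5*s^7 + 8*s^6)

Apply the Laplace transform to the equation.
The derivative rules (L{y''} = s^2 Y - s·y(0) - y'(0) and L{y'} = sY - y(0), with y(0) = -4, y'(0) = 1) turn the left side into (s^2 - 5*s + 8)Y - (-4*s + 21).
The right side is L{t^5} = 120/s^6.
So (s^2 - 5*s + 8)Y = 120/s^6 + (-4*s + 21).
Isolate Y and clear denominators.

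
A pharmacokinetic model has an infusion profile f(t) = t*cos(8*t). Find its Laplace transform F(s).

F(s) = (s - 8)*(s + 8)/(s^2 + 64)^2

L{cos(8t)} = s/(s^2 + 64).
Then apply L{t·g(t)} = -d/ds[G(s)] with G(s) = s/(s^2 + 64):
differentiating 1 time and applying the sign gives (s - 8)*(s + 8)/(s^2 + 64)^2.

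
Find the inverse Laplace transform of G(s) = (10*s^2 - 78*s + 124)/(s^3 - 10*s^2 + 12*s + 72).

2*t*exp(6*t) + 5*exp(6*t) + 5*exp(-2*t)

Factor the denominator: s^3 - 10*s^2 + 12*s + 72 = (s - 6)^2*(s + 2).
Partial fraction decomposition gives [5/(s - 6)] + [2/(s - 6)^2] + [5/(s + 2)].
Invert each term: 5/(s - 6) ↔ 5e^(6t); 2/(s - 6)^2 ↔ 2t·e^(6t); 5/(s + 2) ↔ 5e^(-2t).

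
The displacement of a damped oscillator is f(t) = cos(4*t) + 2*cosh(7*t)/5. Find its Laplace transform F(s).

By linearity of the Laplace transform, transform each term separately.
L{cos(4t)} = s/(s^2 + 16); (2/5)·[L{cosh(7t)} = s/(s^2 - 49)].

F(s) = s/(s^2 + 16) + 2*s/(5*(s^2 - 49))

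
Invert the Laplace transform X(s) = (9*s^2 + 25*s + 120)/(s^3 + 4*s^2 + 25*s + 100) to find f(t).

Factor the denominator: s^3 + 4*s^2 + 25*s + 100 = (s + 4)*(s^2 + 25).
Partial fraction decomposition gives [4/(s + 4)] + [5*s/(s^2 + 25)] + [5/(s^2 + 25)].
Invert each term: 4/(s + 4) ↔ 4e^(-4t); 5·s/(s^2 + 25) ↔ 5cos(5t); 1·5/(s^2 + 25) ↔ sin(5t).

f(t) = sin(5*t) + 5*cos(5*t) + 4*exp(-4*t)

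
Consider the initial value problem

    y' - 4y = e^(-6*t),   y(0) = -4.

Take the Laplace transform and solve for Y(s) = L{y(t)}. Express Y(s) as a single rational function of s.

Y(s) = (-4*s - 23)/(s^2 + 2*s - 24)

Take the Laplace transform of both sides.
Using L{y'} = sY - y(0) = sY - (-4), the left side becomes (s - 4)Y - (-4).
The right side is L{e^(-6*t)} = 1/(s + 6).
So (s - 4)Y = 1/(s + 6) + (-4).
Divide through and combine into a single rational function.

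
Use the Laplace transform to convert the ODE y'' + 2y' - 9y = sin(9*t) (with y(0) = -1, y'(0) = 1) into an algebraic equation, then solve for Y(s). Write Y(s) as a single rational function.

Laplace-transform each side.
Using L{y''} = s^2 Y - s·y(0) - y'(0) and L{y'} = sY - y(0), with y(0) = -1, y'(0) = 1, the left side becomes (s^2 + 2*s - 9)Y - (-s - 1).
The right side is L{sin(9*t)} = 9/(s^2 + 81).
So (s^2 + 2*s - 9)Y = 9/(s^2 + 81) + (-s - 1).
Isolate Y and clear denominators.

Y(s) = (-s^3 - s^2 - 81*s - 72)/(s^4 + 2*s^3 + 72*s^2 + 162*s - 729)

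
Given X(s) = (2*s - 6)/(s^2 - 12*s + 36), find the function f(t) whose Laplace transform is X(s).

f(t) = 6*t*exp(6*t) + 2*exp(6*t)

Factor the denominator: s^2 - 12*s + 36 = (s - 6)^2.
Partial fraction decomposition gives [2/(s - 6)] + [6/(s - 6)^2].
Invert each term: 2/(s - 6) ↔ 2e^(6t); 6/(s - 6)^2 ↔ 6t·e^(6t).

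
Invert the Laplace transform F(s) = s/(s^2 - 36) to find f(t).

Since L{cosh(6t)} = s/(s^2 - 36), the inverse is cosh(6*t).

f(t) = cosh(6*t)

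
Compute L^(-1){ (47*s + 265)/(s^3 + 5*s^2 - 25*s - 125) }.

Factor the denominator: s^3 + 5*s^2 - 25*s - 125 = (s - 5)*(s + 5)^2.
Partial fraction decomposition gives [-5/(s + 5)] + [-3/(s + 5)^2] + [5/(s - 5)].
Invert each term: -5/(s + 5) ↔ -5e^(-5t); -3/(s + 5)^2 ↔ -3t·e^(-5t); 5/(s - 5) ↔ 5e^(5t).

-3*t*exp(-5*t) + 5*exp(5*t) - 5*exp(-5*t)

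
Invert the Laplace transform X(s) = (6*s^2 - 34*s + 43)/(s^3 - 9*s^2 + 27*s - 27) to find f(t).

f(t) = -5*t^2*exp(3*t)/2 + 2*t*exp(3*t) + 6*exp(3*t)

Factor the denominator: s^3 - 9*s^2 + 27*s - 27 = (s - 3)^3.
Partial fraction decomposition gives [6/(s - 3)] + [2/(s - 3)^2] + [-5/(s - 3)^3].
Invert each term: 6/(s - 3) ↔ 6e^(3t); 2/(s - 3)^2 ↔ 2t·e^(3t); -5/(s - 3)^3 ↔ (-5/2)t^2·e^(3t).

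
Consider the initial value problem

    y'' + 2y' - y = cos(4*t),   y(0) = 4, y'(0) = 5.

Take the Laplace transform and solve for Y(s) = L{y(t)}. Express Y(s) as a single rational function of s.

Laplace-transform each side.
With L{y''} = s^2 Y - s·y(0) - y'(0) and L{y'} = sY - y(0), with y(0) = 4, y'(0) = 5: the LHS transforms to (s^2 + 2*s - 1)Y - (4*s + 13).
The right side is L{cos(4*t)} = s/(s^2 + 16).
So (s^2 + 2*s - 1)Y = s/(s^2 + 16) + (4*s + 13).
Isolate Y and clear denominators.

Y(s) = (4*s^3 + 13*s^2 + 65*s + 208)/(s^4 + 2*s^3 + 15*s^2 + 32*s - 16)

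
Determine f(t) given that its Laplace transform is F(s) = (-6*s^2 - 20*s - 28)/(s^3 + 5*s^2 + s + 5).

f(t) = -5*sin(t) - 3*cos(t) - 3*exp(-5*t)

Factor the denominator: s^3 + 5*s^2 + s + 5 = (s + 5)*(s^2 + 1).
Partial fraction decomposition gives [-3/(s + 5)] + [-3*s/(s^2 + 1)] + [-5/(s^2 + 1)].
Invert each term: -3/(s + 5) ↔ -3e^(-5t); -3·s/(s^2 + 1) ↔ -3cos(t); -5·1/(s^2 + 1) ↔ -5sin(t).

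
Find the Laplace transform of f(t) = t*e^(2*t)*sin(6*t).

12*(s - 2)/(s^2 - 4*s + 40)^2

L{sin(6t)} = 6/(s^2 + 36).
Multiplying by e^(2t) shifts s → s - 2, so L{e^(2*t)*sin(6*t)} = 6/((s - 2)^2 + 36).
Then apply L{t·g(t)} = -d/ds[H(s)] with H(s) = 6/((s - 2)^2 + 36):
differentiating 1 time and applying the sign gives 12*(s - 2)/(s^2 - 4*s + 40)^2.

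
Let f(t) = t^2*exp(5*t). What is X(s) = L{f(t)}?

L{t^2} = 2!/s^3 = 2/s^3.
By the first shifting theorem, multiplying by e^(5t) replaces s with s - 5.

X(s) = 2/(s - 5)^3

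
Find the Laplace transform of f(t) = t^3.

L{t^3} = 3!/s^4 = 6/s^4.

6/s^4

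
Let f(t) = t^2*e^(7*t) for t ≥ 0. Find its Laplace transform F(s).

F(s) = 2/(s - 7)^3

L{e^(7t)} = 1/(s - 7).
Then apply L{t^2·g(t)} = (-1)^2 d^2/ds^2[G(s)] with G(s) = 1/(s - 7):
differentiating 2 times and applying the sign gives 2/(s - 7)^3.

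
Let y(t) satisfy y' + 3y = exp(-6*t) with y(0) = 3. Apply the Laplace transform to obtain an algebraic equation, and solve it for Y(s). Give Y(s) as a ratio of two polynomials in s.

Y(s) = (3*s + 19)/(s^2 + 9*s + 18)

Transform both sides with L{·}.
Using L{y'} = sY - y(0) = sY - 3, the left side becomes (s + 3)Y - (3).
The right side is L{exp(-6*t)} = 1/(s + 6).
So (s + 3)Y = 1/(s + 6) + (3).
Solve for Y(s) and write it as one ratio of polynomials.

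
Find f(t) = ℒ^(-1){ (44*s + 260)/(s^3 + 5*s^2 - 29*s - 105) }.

f(t) = 5*exp(5*t) - 4*exp(-3*t) - exp(-7*t)

Factor the denominator: s^3 + 5*s^2 - 29*s - 105 = (s - 5)*(s + 3)*(s + 7).
Partial fraction decomposition gives [-1/(s + 7)] + [-4/(s + 3)] + [5/(s - 5)].
Invert each term: -1/(s + 7) ↔ -e^(-7t); -4/(s + 3) ↔ -4e^(-3t); 5/(s - 5) ↔ 5e^(5t).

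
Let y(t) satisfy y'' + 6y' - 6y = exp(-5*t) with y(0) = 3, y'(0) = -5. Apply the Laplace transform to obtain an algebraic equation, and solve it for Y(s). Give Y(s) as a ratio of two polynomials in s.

Y(s) = (3*s^2 + 28*s + 66)/(s^3 + 11*s^2 + 24*s - 30)

Take the Laplace transform of both sides.
The derivative rules (L{y''} = s^2 Y - s·y(0) - y'(0) and L{y'} = sY - y(0), with y(0) = 3, y'(0) = -5) turn the left side into (s^2 + 6*s - 6)Y - (3*s + 13).
The right side is L{exp(-5*t)} = 1/(s + 5).
So (s^2 + 6*s - 6)Y = 1/(s + 5) + (3*s + 13).
Isolate Y and clear denominators.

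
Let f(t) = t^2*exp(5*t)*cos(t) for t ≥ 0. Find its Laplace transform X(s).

L{cos(t)} = s/(s^2 + 1).
Multiplying by e^(5t) shifts s → s - 5, so L{exp(5*t)*cos(t)} = (s - 5)/((s - 5)^2 + 1).
Then apply L{t^2·g(t)} = (-1)^2 d^2/ds^2[G(s)] with G(s) = (s - 5)/((s - 5)^2 + 1):
differentiating 2 times and applying the sign gives 2*(s - 5)*(s^2 - 10*s + 22)/(s^2 - 10*s + 26)^3.

X(s) = 2*(s - 5)*(s^2 - 10*s + 22)/(s^2 - 10*s + 26)^3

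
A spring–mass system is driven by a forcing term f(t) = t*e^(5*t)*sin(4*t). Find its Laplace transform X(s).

X(s) = 8*(s - 5)/(s^2 - 10*s + 41)^2

L{sin(4t)} = 4/(s^2 + 16).
Multiplying by e^(5t) shifts s → s - 5, so L{e^(5*t)*sin(4*t)} = 4/((s - 5)^2 + 16).
Then apply L{t·g(t)} = -d/ds[G(s)] with G(s) = 4/((s - 5)^2 + 16):
differentiating 1 time and applying the sign gives 8*(s - 5)/(s^2 - 10*s + 41)^2.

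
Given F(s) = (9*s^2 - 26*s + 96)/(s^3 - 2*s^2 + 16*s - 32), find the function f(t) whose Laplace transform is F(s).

Factor the denominator: s^3 - 2*s^2 + 16*s - 32 = (s - 2)*(s^2 + 16).
Partial fraction decomposition gives [4/(s - 2)] + [5*s/(s^2 + 16)] + [-16/(s^2 + 16)].
Invert each term: 4/(s - 2) ↔ 4e^(2t); 5·s/(s^2 + 16) ↔ 5cos(4t); -4·4/(s^2 + 16) ↔ -4sin(4t).

f(t) = 4*exp(2*t) - 4*sin(4*t) + 5*cos(4*t)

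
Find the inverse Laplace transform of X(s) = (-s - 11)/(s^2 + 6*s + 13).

Complete the square in the denominator: s^2 + 6*s + 13 = (s + 3)^2 + 2^2.
Split the numerator to match: -s - 11 = -1·(s + 3) - 4·2.
Invert each term: -1·(s + 3)/((s + 3)^2 + 4) ↔ -e^(-3t)cos(2t); -4·2/((s + 3)^2 + 4) ↔ -4e^(-3t)sin(2t).

-4*exp(-3*t)*sin(2*t) - exp(-3*t)*cos(2*t)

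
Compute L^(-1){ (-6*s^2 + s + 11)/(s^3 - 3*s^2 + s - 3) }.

Factor the denominator: s^3 - 3*s^2 + s - 3 = (s - 3)*(s^2 + 1).
Partial fraction decomposition gives [-4/(s - 3)] + [-2*s/(s^2 + 1)] + [-5/(s^2 + 1)].
Invert each term: -4/(s - 3) ↔ -4e^(3t); -2·s/(s^2 + 1) ↔ -2cos(t); -5·1/(s^2 + 1) ↔ -5sin(t).

-4*exp(3*t) - 5*sin(t) - 2*cos(t)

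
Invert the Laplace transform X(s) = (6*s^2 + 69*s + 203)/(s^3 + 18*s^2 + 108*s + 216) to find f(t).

Factor the denominator: s^3 + 18*s^2 + 108*s + 216 = (s + 6)^3.
Partial fraction decomposition gives [6/(s + 6)] + [-3/(s + 6)^2] + [5/(s + 6)^3].
Invert each term: 6/(s + 6) ↔ 6e^(-6t); -3/(s + 6)^2 ↔ -3t·e^(-6t); 5/(s + 6)^3 ↔ (5/2)t^2·e^(-6t).

f(t) = 5*t^2*exp(-6*t)/2 - 3*t*exp(-6*t) + 6*exp(-6*t)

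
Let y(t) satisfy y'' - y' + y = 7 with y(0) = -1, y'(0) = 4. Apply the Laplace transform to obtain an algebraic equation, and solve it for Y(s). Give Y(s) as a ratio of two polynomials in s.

Take the Laplace transform of both sides.
The derivative rules (L{y''} = s^2 Y - s·y(0) - y'(0) and L{y'} = sY - y(0), with y(0) = -1, y'(0) = 4) turn the left side into (s^2 - s + 1)Y - (-s + 5).
The right side is L{7} = 7/s.
So (s^2 - s + 1)Y = 7/s + (-s + 5).
Divide through and combine into a single rational function.

Y(s) = (-s^2 + 5*s + 7)/(s^3 - s^2 + s)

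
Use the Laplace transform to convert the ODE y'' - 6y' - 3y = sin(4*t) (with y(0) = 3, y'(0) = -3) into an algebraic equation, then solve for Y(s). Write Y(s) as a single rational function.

Y(s) = (3*s^3 - 21*s^2 + 48*s - 332)/(s^4 - 6*s^3 + 13*s^2 - 96*s - 48)

Take the Laplace transform of both sides.
Using L{y''} = s^2 Y - s·y(0) - y'(0) and L{y'} = sY - y(0), with y(0) = 3, y'(0) = -3, the left side becomes (s^2 - 6*s - 3)Y - (3*s - 21).
The right side is L{sin(4*t)} = 4/(s^2 + 16).
So (s^2 - 6*s - 3)Y = 4/(s^2 + 16) + (3*s - 21).
Divide through and combine into a single rational function.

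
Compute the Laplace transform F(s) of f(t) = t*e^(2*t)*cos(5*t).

L{cos(5t)} = s/(s^2 + 25).
Multiplying by e^(2t) shifts s → s - 2, so L{e^(2*t)*cos(5*t)} = (s - 2)/((s - 2)^2 + 25).
Then apply L{t·g(t)} = -d/ds[G(s)] with G(s) = (s - 2)/((s - 2)^2 + 25):
differentiating 1 time and applying the sign gives (s - 7)*(s + 3)/(s^2 - 4*s + 29)^2.

F(s) = (s - 7)*(s + 3)/(s^2 - 4*s + 29)^2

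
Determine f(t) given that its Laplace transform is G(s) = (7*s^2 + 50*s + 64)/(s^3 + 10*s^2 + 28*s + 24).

Factor the denominator: s^3 + 10*s^2 + 28*s + 24 = (s + 2)^2*(s + 6).
Partial fraction decomposition gives [6/(s + 2)] + [-2/(s + 2)^2] + [1/(s + 6)].
Invert each term: 6/(s + 2) ↔ 6e^(-2t); -2/(s + 2)^2 ↔ -2t·e^(-2t); 1/(s + 6) ↔ e^(-6t).

f(t) = -2*t*exp(-2*t) + 6*exp(-2*t) + exp(-6*t)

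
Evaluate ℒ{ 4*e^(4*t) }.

4/(s - 4)

L{4} = 4/s.
By the first shifting theorem, multiplying by e^(4t) replaces s with s - 4.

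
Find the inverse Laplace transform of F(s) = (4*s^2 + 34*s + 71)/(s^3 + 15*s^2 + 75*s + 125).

Factor the denominator: s^3 + 15*s^2 + 75*s + 125 = (s + 5)^3.
Partial fraction decomposition gives [4/(s + 5)] + [-6/(s + 5)^2] + [(s + 5)^(-3)].
Invert each term: 4/(s + 5) ↔ 4e^(-5t); -6/(s + 5)^2 ↔ -6t·e^(-5t); 1/(s + 5)^3 ↔ (1/2)t^2·e^(-5t).

t^2*exp(-5*t)/2 - 6*t*exp(-5*t) + 4*exp(-5*t)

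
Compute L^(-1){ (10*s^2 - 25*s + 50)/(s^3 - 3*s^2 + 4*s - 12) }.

Factor the denominator: s^3 - 3*s^2 + 4*s - 12 = (s - 3)*(s^2 + 4).
Partial fraction decomposition gives [5/(s - 3)] + [5*s/(s^2 + 4)] + [-10/(s^2 + 4)].
Invert each term: 5/(s - 3) ↔ 5e^(3t); 5·s/(s^2 + 4) ↔ 5cos(2t); -5·2/(s^2 + 4) ↔ -5sin(2t).

5*exp(3*t) - 5*sin(2*t) + 5*cos(2*t)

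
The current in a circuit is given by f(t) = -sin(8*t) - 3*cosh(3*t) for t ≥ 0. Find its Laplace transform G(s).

G(s) = -3*s/(s^2 - 9) - 8/(s^2 + 64)

By linearity of the Laplace transform, transform each term separately.
(-3)·[L{cosh(3t)} = s/(s^2 - 9)]; (-1)·[L{sin(8t)} = 8/(s^2 + 64)].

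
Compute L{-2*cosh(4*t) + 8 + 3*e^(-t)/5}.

-2*s/(s^2 - 16) + 3/(5*(s + 1)) + 8/s

The transform is linear, so treat each term independently.
L{8} = 8/s; (3/5)·[L{e^(-t)} = 1/(s + 1)]; (-2)·[L{cosh(4t)} = s/(s^2 - 16)].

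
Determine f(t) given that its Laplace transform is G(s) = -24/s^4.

f(t) = -4*t^3

Since L{t^3} = 3!/s^4 = 6/s^4, the inverse is t^3, scaled by -4.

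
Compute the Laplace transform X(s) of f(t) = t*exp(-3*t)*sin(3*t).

L{sin(3t)} = 3/(s^2 + 9).
Multiplying by e^(-3t) shifts s → s + 3, so L{exp(-3*t)*sin(3*t)} = 3/((s + 3)^2 + 9).
Then apply L{t·g(t)} = -d/ds[G(s)] with G(s) = 3/((s + 3)^2 + 9):
differentiating 1 time and applying the sign gives 6*(s + 3)/(s^2 + 6*s + 18)^2.

X(s) = 6*(s + 3)/(s^2 + 6*s + 18)^2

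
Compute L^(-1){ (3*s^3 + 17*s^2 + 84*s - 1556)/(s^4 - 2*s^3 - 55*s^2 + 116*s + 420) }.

2*exp(6*t) + 4*exp(5*t) - 6*exp(-2*t) + 3*exp(-7*t)

Factor the denominator: s^4 - 2*s^3 - 55*s^2 + 116*s + 420 = (s - 6)*(s - 5)*(s + 2)*(s + 7).
Partial fraction decomposition gives [2/(s - 6)] + [4/(s - 5)] + [3/(s + 7)] + [-6/(s + 2)].
Invert each term: 2/(s - 6) ↔ 2e^(6t); 4/(s - 5) ↔ 4e^(5t); 3/(s + 7) ↔ 3e^(-7t); -6/(s + 2) ↔ -6e^(-2t).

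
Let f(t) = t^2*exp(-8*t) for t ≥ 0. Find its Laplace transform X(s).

X(s) = 2/(s + 8)^3

L{e^(-8t)} = 1/(s + 8).
Then apply L{t^2·g(t)} = (-1)^2 d^2/ds^2[G(s)] with G(s) = 1/(s + 8):
differentiating 2 times and applying the sign gives 2/(s + 8)^3.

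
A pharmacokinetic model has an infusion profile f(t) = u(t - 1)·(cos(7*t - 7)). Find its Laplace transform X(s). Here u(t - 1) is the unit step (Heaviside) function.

X(s) = s*exp(-s)/(s^2 + 49)

By the second shifting theorem, L{u(t - c)·g(t - c)} = e^(-cs)·G(s) with c = 1 and G(s) = L{g(t)}.
L{cos(7t)} = s/(s^2 + 49).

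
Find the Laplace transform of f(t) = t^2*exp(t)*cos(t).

2*(s - 1)*(s^2 - 2*s - 2)/(s^2 - 2*s + 2)^3

L{cos(t)} = s/(s^2 + 1).
Multiplying by e^(t) shifts s → s - 1, so L{exp(t)*cos(t)} = (s - 1)/((s - 1)^2 + 1).
Then apply L{t^2·g(t)} = (-1)^2 d^2/ds^2[G(s)] with G(s) = (s - 1)/((s - 1)^2 + 1):
differentiating 2 times and applying the sign gives 2*(s - 1)*(s^2 - 2*s - 2)/(s^2 - 2*s + 2)^3.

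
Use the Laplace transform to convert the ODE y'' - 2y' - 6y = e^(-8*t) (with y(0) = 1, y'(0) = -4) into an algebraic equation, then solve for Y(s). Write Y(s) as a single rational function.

Y(s) = (s^2 + 2*s - 47)/(s^3 + 6*s^2 - 22*s - 48)

Apply the Laplace transform to the equation.
With L{y''} = s^2 Y - s·y(0) - y'(0) and L{y'} = sY - y(0), with y(0) = 1, y'(0) = -4: the LHS transforms to (s^2 - 2*s - 6)Y - (s - 6).
The right side is L{e^(-8*t)} = 1/(s + 8).
So (s^2 - 2*s - 6)Y = 1/(s + 8) + (s - 6).
Divide through and combine into a single rational function.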